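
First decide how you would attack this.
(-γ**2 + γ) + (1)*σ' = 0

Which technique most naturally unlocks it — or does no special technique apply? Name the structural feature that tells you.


Technique: no special technique — the slope is a function of γ alone, so integrate both sides directly.


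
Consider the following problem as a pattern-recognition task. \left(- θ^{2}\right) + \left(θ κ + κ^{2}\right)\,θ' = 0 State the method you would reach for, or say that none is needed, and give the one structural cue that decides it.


Diagnosis: the homogeneous substitution — scaling κ and θ together leaves the slope fixed — it depends only on θ/κ, so substitute the ratio. This can also be massaged into Bernoulli form (the roles of the variables may need exchanging); the homogeneous substitution avoids that setup.


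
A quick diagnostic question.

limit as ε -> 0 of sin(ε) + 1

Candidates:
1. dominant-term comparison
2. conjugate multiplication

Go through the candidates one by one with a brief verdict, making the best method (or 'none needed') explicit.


Verdict: no special technique — no vanishing denominator and no indeterminate clash at the point — evaluation is immediate.
- dominant-term comparison: leading-power comparison does not apply to this form.
- conjugate multiplication: the conjugate move applies to radical differences, which this is not.


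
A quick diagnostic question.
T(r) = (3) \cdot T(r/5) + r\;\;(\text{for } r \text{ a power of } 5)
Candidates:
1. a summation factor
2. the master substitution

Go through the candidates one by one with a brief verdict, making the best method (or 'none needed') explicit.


Verdict: the master substitution — treat m = log base 5 of r as the new clock: one recursion step advances m by one while r scales by 5.
- a summation factor: the recursion divides its index rather than shifting it — there is no previous-term chain for a summation factor to telescope.
- the master substitution — yes — fits the structure here.


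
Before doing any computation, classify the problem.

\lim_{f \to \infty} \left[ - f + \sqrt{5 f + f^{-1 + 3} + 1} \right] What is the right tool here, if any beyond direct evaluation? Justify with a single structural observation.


Method: conjugate multiplication — this difference gives up after one conjugate multiplication — the radical structure cancels against its conjugate.


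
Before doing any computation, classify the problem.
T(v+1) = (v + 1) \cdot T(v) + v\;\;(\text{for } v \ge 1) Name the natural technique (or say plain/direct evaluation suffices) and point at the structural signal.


Method: a summation factor — rescale the sequence by the product of the weights v + 1 so far — the recurrence collapses to a plain running sum.


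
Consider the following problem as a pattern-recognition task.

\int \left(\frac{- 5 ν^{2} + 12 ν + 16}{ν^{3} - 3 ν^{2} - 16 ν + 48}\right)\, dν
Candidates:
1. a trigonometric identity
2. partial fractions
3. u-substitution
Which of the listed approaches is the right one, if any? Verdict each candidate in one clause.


Best approach: partial fractions — the bottom, ν^{3} - 3 ν^{2} - 16 ν + 48, comes apart into simple factors, and a proper rational function over split factors decomposes.
- a trigonometric identity: with no trigonometric functions present, identity rewriting has no target.
- partial fractions — applicable, and directly so.
- u-substitution: no subexpression of the integrand serves as a whole-integral substitution inner — individual terms may offer their own, but none carries its derivative as a factor of the full integrand; a working change of variable would have to be constructed from outside the expression.


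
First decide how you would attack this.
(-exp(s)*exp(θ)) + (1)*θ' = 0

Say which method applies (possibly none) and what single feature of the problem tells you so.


Best approach: separation of variables — the slope splits multiplicatively: exp(s) carrying all s-dependence times exp(θ) carrying all θ-dependence — separate and integrate.


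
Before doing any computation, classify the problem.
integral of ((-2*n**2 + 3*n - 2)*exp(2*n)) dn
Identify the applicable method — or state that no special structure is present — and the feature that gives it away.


Method: integration by parts — a polynomial -2*n**2 + 3*n - 2 against the kernel exp(2*n) is the signature bounded-ladder case for integration by parts.


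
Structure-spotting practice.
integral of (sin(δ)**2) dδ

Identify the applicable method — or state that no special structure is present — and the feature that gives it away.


Diagnosis: a trigonometric identity — sin(δ)**2 is the textbook power-reduction case — identities first, antiderivatives second.


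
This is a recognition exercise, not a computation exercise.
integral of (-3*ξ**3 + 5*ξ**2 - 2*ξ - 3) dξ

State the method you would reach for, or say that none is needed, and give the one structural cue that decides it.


Verdict: no special technique — a term-by-term power-rule job in ξ; no substitution or rearrangement earns its keep here.


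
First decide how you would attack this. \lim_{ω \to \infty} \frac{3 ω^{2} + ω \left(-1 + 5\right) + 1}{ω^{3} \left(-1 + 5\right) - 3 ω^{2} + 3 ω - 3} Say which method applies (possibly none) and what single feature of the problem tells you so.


Technique: dominant-term comparison — growth-rate triage: the leading powers of ω decide the limit, everything else is noise. l'Hôpital's at-infinity variant applies to the expression viewed as a single quotient; the leading-term comparison is the direct route.


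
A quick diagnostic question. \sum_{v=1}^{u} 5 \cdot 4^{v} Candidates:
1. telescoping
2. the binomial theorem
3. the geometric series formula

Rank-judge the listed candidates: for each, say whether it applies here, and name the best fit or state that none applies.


Diagnosis: the geometric series formula — each summand is the previous one scaled by 4; that constant multiplier is itself the geometric structure.
- telescoping: the terms as presented offer no neighboring cancellation — a telescoping rewrite may exist, but the displayed structure does not hand one over.
- the binomial theorem — no binomial coefficients pair with matched powers.
- the geometric series formula — yes — fits the structure here.


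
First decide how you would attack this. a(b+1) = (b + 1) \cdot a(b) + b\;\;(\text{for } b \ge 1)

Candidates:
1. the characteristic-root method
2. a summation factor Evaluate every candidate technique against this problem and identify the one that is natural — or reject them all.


Diagnosis: a summation factor — first-order, linear, moving coefficient b + 1: the discrete analogue of an integrating factor handles it.
- the characteristic-root method: the coefficients vary with the index, breaking the constant-coefficient structure the method needs.
- a summation factor — a fit — the right tool for this form.


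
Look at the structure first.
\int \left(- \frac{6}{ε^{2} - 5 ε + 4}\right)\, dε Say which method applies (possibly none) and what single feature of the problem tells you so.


Technique: partial fractions — a proper rational integrand over the factorable ε^{2} - 5 ε + 4: partial fractions reduce it to elementary pieces.


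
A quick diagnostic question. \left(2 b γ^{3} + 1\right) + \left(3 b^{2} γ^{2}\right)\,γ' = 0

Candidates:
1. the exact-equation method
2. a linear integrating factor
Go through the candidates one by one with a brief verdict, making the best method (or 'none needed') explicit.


Verdict: the exact-equation method — checking ∂/∂γ of 2 b γ^{3} + 1 against ∂/∂b of 3 b^{2} γ^{2}: they match — the equation is exact as it stands.
- the exact-equation method: a fit — the right tool for this form.
- a linear integrating factor: a nonlinear term in the unknown puts this outside the integrating-factor template.


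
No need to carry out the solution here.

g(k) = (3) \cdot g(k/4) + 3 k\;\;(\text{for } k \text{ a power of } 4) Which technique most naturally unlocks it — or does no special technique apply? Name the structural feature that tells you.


Verdict: the master substitution — treat m = log base 4 of k as the new clock: one recursion step advances m by one while k scales by 4.


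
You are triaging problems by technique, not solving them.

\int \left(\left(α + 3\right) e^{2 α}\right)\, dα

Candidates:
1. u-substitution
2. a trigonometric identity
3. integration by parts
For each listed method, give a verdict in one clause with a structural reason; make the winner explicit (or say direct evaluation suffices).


Technique: integration by parts — α + 3 dies after finitely many derivatives while e^{2 α} cycles under integration — the tabular/parts setup.
- u-substitution: no subexpression of the integrand pairs with its own derivative as a factor — individual terms may offer their own substitutions, but any change of variable covering the whole integral would have to be constructed from outside the expression.
- a trigonometric identity — with no trigonometric functions present, identity rewriting has no target.
- integration by parts: a fit — the right tool for this form.


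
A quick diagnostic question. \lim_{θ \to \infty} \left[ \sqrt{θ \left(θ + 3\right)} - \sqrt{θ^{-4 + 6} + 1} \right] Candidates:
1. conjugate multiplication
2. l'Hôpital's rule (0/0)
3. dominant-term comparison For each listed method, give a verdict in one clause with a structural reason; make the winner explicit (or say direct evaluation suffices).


Technique: conjugate multiplication — two divergent pieces with a minus sign between them and a radical in the mix: rationalize \sqrt{θ \left(θ + 3\right)} - \sqrt{θ^{-4 + 6} + 1} before any limit law applies.
- conjugate multiplication — applies; the problem has the shape this method handles.
- l'Hôpital's rule (0/0): the expression is a difference driving to ∞ − ∞, not a 0/0 quotient — there is no ratio for the rule to differentiate.
- dominant-term comparison — leading-power comparison does not apply to this form.


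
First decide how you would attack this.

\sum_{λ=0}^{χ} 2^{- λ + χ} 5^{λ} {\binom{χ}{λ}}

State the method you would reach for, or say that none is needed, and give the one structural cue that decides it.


Diagnosis: the binomial theorem — {\binom{χ}{λ}} weighting matched powers of 5 and 2 is the expanded form of (5 + 2)^χ — fold it back up.


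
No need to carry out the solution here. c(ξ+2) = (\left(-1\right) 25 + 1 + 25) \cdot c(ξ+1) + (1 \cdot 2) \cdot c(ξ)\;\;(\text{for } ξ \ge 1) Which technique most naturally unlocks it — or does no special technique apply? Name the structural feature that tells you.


Technique: the characteristic-root method — try a geometric ansatz r^ξ: constant coefficients turn the recurrence into one polynomial equation in r.


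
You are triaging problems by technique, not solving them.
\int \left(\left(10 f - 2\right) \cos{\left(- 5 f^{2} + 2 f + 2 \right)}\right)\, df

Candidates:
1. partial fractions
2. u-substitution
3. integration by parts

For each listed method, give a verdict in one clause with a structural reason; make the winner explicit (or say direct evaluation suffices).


Verdict: u-substitution — collected, the integrand has one factor that is, up to a constant, the derivative of an inner expression the rest depends on — substitute for that inner expression.
- partial fractions: the expression is not a ratio of polynomials that decomposes further.
- u-substitution: applicable, and directly so.
- integration by parts — a polynomial factor is present, but its partner is not an exp, sine, or cosine of a degree-1 argument, nor a logarithm.


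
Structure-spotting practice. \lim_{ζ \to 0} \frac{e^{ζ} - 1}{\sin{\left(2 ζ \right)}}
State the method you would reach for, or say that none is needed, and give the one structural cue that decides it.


Verdict: l'Hôpital's rule (0/0) — plug in 0: top and bottom both hit zero, so differentiate each and retry. The standard small-argument limits would also carry it; the rule is the systematic route.


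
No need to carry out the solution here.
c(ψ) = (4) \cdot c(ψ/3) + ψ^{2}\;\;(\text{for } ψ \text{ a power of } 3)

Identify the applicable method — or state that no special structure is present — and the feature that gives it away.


Method: the master substitution — treat m = log base 3 of ψ as the new clock: one recursion step advances m by one while ψ scales by 3.


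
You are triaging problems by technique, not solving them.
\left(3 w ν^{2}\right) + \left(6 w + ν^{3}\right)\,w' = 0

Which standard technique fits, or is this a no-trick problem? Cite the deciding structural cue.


Best approach: the exact-equation method — checking ∂/∂w of 3 w ν^{2} against ∂/∂ν of 6 w + ν^{3}: they match — the equation is exact as it stands.


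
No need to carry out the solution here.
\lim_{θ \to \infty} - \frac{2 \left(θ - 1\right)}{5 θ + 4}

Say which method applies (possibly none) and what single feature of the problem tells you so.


Method: dominant-term comparison — divide by the highest power of θ present: lower-order terms vanish and the dominant ratio remains. Differentiating the expression as a single quotient would eventually settle it as well; matching dominant growth settles it immediately.


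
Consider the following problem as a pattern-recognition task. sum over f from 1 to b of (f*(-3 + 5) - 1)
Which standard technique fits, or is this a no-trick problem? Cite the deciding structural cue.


Best approach: no special technique — recognize the absence of structure: constant-multiple powers of f summed plainly, no special method required.


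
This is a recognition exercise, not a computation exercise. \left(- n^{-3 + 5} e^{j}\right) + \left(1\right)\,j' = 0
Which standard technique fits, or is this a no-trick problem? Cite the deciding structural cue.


Verdict: separation of variables — the slope splits multiplicatively: n^{-3 + 5} carrying all n-dependence times e^{j} carrying all j-dependence — separate and integrate.


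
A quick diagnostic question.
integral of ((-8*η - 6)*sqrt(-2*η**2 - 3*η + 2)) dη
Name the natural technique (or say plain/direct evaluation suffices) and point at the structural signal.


Verdict: u-substitution — everything non-trivial happens through the inner expression -2*η**2 - 3*η + 2, and its derivative accounts for the remaining factor up to a constant, so set u = -2*η**2 - 3*η + 2.


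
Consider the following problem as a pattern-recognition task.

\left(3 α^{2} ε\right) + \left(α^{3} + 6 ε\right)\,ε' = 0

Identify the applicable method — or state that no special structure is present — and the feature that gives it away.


Best approach: the exact-equation method — checking ∂/∂ε of 3 α^{2} ε against ∂/∂α of α^{3} + 6 ε: they match — the equation is exact as it stands.


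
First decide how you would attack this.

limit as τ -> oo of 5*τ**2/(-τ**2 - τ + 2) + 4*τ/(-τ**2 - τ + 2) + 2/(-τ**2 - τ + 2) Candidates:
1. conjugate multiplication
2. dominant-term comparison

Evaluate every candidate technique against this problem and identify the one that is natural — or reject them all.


Method: dominant-term comparison — divide through by the highest power of τ; every lower-order term dies and the dominant terms decide the limit.
- conjugate multiplication — there are no radicals in tension whose conjugate would simplify matters.
- dominant-term comparison — yes, a natural case for it.


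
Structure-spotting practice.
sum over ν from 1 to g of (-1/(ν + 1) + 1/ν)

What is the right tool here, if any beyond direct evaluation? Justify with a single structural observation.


Best approach: telescoping — spot the paired structure — each term adds 1/ν and subtracts its successor value, which the next term restores: the definition of a telescoping chain.


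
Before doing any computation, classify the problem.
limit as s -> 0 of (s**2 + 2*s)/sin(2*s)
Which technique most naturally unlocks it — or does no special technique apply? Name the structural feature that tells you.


Diagnosis: l'Hôpital's rule (0/0) — numerator and denominator both vanish at 0 — a genuine 0/0 form, which is exactly when l'Hôpital applies. A local series expansion at the point resolves it as well; the rule is the packaged version of that step.


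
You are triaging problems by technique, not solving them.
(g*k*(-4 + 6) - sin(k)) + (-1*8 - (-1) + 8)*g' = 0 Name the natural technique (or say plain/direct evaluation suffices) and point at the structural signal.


Technique: a linear integrating factor — the unknown enters only to the first power against a nonzero forcing term — the integrating-factor template applies directly.


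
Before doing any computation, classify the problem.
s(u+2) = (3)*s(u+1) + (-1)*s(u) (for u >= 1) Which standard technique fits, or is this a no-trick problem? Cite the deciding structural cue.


Technique: the characteristic-root method — the recurrence is linear and homogeneous with constant coefficients, so the ansatz r^u turns it into a polynomial equation for r.


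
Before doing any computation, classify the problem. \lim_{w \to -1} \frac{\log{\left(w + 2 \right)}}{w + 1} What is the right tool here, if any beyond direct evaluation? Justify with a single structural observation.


Best approach: l'Hôpital's rule (0/0) — plug in -1: top and bottom both hit zero, so differentiate each and retry. One could equally expand both pieces locally and compare leading terms; the rule does that in one stroke.


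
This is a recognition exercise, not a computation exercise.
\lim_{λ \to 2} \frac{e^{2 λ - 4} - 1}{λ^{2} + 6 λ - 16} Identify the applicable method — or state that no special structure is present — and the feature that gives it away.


Best approach: l'Hôpital's rule (0/0) — both numerator and denominator vanish at 2: the genuine 0/0 indeterminate that l'Hôpital exists for. A first-order expansion at the point is an equally standard path; the rule packages it.


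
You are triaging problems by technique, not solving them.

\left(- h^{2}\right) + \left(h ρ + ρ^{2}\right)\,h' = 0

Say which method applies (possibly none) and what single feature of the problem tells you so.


Method: the homogeneous substitution — the slope is degree-zero homogeneous: the ratio substitution v = h/ρ collapses it. With the right rearrangement (exchanging the roles of the variables where needed), this also fits a Bernoulli template; the homogeneous substitution reads the structure directly.


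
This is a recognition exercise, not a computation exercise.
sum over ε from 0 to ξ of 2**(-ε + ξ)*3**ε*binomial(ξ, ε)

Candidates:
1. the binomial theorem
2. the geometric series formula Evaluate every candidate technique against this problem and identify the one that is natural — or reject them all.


Method: the binomial theorem — the binomial coefficients weight matched powers of 3 and 2, which is exactly the expansion of a binomial power.
- the binomial theorem — a fit — the right tool for this form.
- the geometric series formula — the term-to-term ratio changes with the index, so the geometric formula cannot close it.


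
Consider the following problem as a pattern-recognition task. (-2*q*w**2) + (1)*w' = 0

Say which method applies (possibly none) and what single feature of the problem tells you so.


Best approach: separation of variables — solved for the derivative, the right side splits multiplicatively into a function of each variable alone — divide and integrate each side.


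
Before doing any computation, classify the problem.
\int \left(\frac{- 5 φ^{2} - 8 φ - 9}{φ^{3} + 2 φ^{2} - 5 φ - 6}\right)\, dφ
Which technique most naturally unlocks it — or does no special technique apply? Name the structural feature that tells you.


Technique: partial fractions — the bottom factors while the top stays lower-degree — split into simple fractions and integrate piece by piece.


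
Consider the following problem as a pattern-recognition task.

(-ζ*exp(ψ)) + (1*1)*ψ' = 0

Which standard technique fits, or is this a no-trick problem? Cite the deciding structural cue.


Best approach: separation of variables — solved for the derivative, the right side splits multiplicatively into a function of each variable alone — divide and integrate each side.


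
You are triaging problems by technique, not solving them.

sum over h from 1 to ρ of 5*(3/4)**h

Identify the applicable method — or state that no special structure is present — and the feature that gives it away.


Technique: the geometric series formula — term-over-term division gives 3/4 every time — index-free ratio, geometric sum formula applies.


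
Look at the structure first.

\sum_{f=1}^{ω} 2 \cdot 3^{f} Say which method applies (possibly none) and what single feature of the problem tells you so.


Diagnosis: the geometric series formula — the ratio of consecutive terms is the constant 3, independent of the index — a geometric sum.


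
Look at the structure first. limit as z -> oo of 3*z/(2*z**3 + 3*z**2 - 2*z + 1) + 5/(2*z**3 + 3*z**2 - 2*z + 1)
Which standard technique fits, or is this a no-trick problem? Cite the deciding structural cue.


Technique: dominant-term comparison — divide through by the highest power of z; every lower-order term dies and the dominant terms decide the limit. Viewed as a single quotient this is an ∞/∞ form — an at-infinity application of l'Hôpital's rule would also resolve it; comparing leading growth reads the answer without differentiating.


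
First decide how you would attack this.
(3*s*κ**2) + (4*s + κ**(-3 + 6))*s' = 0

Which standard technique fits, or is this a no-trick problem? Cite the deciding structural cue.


Diagnosis: the exact-equation method — equality of cross partials is the green light — assemble the potential function term by term.


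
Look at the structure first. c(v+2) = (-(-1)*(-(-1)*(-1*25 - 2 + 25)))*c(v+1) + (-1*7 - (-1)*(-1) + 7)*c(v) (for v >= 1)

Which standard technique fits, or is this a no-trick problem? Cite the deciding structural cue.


Diagnosis: the characteristic-root method — because shifting v leaves the equation's coefficients unchanged, exponential trials reduce it to algebra.


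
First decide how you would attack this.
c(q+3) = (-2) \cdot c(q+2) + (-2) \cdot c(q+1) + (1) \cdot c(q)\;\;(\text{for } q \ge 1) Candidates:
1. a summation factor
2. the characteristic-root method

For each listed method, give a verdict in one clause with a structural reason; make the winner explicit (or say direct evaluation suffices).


Diagnosis: the characteristic-root method — the recurrence is linear and homogeneous with constant coefficients, so the ansatz r^q turns it into a polynomial equation for r.
- a summation factor — the recurrence reaches back more than one step, outside the first-order family a summation factor normalizes.
- the characteristic-root method: applies; the problem has the shape this method handles.


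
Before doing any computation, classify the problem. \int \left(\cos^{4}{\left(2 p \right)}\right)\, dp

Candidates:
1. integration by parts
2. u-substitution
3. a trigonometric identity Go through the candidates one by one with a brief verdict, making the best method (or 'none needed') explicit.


Technique: a trigonometric identity — \cos^{4}{\left(2 p \right)} carries an even exponent — trade it for double-angle cosines before integrating.
- integration by parts — not the fit here: there is no polynomial factor to ladder down — parts can still close the trigonometric product by recursion, though the identity rewrite is the direct route.
- u-substitution: no subexpression of the integrand serves as a whole-integral substitution inner — individual terms may offer their own, but none carries its derivative as a factor of the full integrand; a working change of variable would have to be constructed from outside the expression.
- a trigonometric identity — applies; the problem has the shape this method handles.


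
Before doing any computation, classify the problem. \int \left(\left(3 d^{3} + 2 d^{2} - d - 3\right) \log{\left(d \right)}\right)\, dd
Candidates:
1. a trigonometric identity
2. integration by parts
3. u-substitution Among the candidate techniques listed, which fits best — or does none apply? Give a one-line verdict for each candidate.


Diagnosis: integration by parts — a polynomial next to \log{\left(d \right)}: integrate the polynomial, differentiate the log, and the integral simplifies in one pass.
- a trigonometric identity: with no trigonometric functions present, identity rewriting has no target.
- integration by parts — yes — fits the structure here.
- u-substitution: no subexpression of the integrand pairs with its own derivative as a factor — individual terms may offer their own substitutions, but any change of variable covering the whole integral would have to be constructed from outside the expression.


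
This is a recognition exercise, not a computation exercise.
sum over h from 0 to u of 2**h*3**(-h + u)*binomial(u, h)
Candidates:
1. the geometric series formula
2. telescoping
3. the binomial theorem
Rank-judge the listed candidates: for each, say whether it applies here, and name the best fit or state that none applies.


Verdict: the binomial theorem — binomial(u, h) weighting matched powers of 2 and 3 is the expanded form of (2 + 3)^u — fold it back up.
- the geometric series formula — no single multiplier carries one term to the next throughout the sum.
- telescoping: computed from the summand as displayed, the partial sums build up without the pairwise collapse telescoping exploits.
- the binomial theorem — yes, a natural case for it.


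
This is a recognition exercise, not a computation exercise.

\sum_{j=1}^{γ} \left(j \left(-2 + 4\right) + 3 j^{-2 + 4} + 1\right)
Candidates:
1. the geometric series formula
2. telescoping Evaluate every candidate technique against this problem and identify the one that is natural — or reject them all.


Diagnosis: no special technique — the sum is polynomial through and through; closed forms for each power of j finish it directly.
- the geometric series formula: consecutive terms are not related by a fixed multiplier.
- telescoping — the terms as presented offer no neighboring cancellation — a telescoping rewrite may exist, but the displayed structure does not hand one over.


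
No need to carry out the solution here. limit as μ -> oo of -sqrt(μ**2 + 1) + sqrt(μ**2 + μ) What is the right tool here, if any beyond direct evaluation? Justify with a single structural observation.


Method: conjugate multiplication — two divergent pieces with a minus sign between them and a radical in the mix: rationalize sqrt(μ**2 + μ) - sqrt(μ**2 + 1) before any limit law applies.


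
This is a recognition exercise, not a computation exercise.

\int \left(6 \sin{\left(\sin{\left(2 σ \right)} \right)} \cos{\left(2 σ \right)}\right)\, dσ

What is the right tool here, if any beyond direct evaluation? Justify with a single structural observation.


Diagnosis: u-substitution — collected, the integrand has one factor that is, up to a constant, the derivative of an inner expression the rest depends on — substitute for that inner expression.


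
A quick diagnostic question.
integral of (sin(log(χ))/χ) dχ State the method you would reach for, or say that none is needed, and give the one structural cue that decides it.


Verdict: u-substitution — everything non-trivial happens through the inner expression log(χ), and its derivative accounts for the remaining factor up to a constant, so set u = log(χ).


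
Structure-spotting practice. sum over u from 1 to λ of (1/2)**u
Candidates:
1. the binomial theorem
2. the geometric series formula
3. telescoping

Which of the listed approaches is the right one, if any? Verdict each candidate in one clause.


Method: the geometric series formula — each summand is the previous one scaled by 1/2; that constant multiplier is itself the geometric structure.
- the binomial theorem — the terms lack the binomial-coefficient-weighted complementary-power pattern of an expansion.
- the geometric series formula — applicable, and directly so.
- telescoping — neither a shifted-difference shape nor integer-spaced poles are present.


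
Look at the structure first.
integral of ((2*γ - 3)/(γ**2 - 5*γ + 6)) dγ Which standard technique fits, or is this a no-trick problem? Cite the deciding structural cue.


Verdict: partial fractions — rational integrand, reducible denominator γ**2 - 5*γ + 6: decompose first, integrate second.


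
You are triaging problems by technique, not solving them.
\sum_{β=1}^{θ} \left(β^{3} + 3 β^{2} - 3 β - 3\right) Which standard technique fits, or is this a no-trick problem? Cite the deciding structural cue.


Best approach: no special technique — no cancellation, no constant ratio, no binomial weights — just polynomial terms summed directly.


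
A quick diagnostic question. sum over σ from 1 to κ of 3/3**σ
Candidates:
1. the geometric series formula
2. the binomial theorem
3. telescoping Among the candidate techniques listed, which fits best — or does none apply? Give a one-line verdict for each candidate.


Verdict: the geometric series formula — consecutive terms stand in a fixed index-free ratio — the geometric sum formula closes it.
- the geometric series formula — applies; the problem has the shape this method handles.
- the binomial theorem: the terms do not reassemble into a binomial power.
- telescoping: computed from the summand as displayed, the partial sums build up without the pairwise collapse telescoping exploits.


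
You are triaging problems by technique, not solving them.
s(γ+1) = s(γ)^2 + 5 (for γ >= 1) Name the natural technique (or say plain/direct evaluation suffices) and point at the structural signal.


Method: no special technique — the recurrence is nonlinear in the sequence terms; no linear-recurrence method fits it as written — one iterates or studies it directly.


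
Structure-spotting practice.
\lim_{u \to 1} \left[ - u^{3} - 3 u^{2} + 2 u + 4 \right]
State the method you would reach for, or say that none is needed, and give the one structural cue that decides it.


Technique: no special technique — no zero denominators, no indeterminate clash at 1 — substitute and read off the value.


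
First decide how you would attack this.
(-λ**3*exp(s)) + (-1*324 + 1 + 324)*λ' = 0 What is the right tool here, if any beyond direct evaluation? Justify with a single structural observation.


Best approach: separation of variables — solved for the derivative, the right side splits multiplicatively into a function of each variable alone — divide and integrate each side.


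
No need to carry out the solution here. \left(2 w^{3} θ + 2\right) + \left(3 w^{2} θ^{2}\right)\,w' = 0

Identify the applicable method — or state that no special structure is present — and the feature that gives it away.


Verdict: the exact-equation method — d/dw of 2 w^{3} θ + 2 equals d/dθ of 3 w^{2} θ^{2}: the form is a total differential of one potential — integrate it exactly.


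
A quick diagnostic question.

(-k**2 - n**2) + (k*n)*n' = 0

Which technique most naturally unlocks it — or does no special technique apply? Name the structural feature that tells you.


Best approach: the homogeneous substitution — the slope's numerator and denominator have matching total degree, so it depends only on n/k and the ratio substitution collapses it. A Bernoulli substitution is a fair alternative on this equation directly; the homogeneous reading takes it as given.


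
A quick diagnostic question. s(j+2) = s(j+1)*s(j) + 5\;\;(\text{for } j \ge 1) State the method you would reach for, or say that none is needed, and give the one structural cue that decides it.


Best approach: no special technique — the sequence value feeds back through itself nonlinearly — linear superposition fails, and every superposition-based closed form fails with it.


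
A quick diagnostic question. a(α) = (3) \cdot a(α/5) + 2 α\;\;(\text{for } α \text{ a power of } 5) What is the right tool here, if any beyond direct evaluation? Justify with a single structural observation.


Method: the master substitution — the argument contracts 5-fold per step: reindex α exponentially and solve the linear recurrence in the new index.


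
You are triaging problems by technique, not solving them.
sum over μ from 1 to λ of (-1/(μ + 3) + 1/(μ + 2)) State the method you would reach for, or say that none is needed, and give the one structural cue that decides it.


Verdict: telescoping — a difference of consecutive values of one function (1/(μ + 2) at one index and the next) — telescoping by construction.


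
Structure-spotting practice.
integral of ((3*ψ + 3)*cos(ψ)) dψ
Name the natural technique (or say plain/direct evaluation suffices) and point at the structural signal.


Diagnosis: integration by parts — a polynomial 3*ψ + 3 against the kernel cos(ψ) is the signature bounded-ladder case for integration by parts.


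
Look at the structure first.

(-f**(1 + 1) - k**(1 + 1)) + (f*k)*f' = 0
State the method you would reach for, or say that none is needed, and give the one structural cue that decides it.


Best approach: the homogeneous substitution — scaling k and f together leaves the slope fixed — it depends only on f/k, so substitute the ratio. A Bernoulli substitution is a fair alternative on this equation directly; the homogeneous reading takes it as given.


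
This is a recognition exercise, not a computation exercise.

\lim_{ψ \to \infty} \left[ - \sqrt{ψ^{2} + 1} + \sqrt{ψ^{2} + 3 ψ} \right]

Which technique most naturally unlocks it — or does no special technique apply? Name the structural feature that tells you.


Best approach: conjugate multiplication — the ∞ − ∞ radical form is the exact trigger for the conjugate maneuver.


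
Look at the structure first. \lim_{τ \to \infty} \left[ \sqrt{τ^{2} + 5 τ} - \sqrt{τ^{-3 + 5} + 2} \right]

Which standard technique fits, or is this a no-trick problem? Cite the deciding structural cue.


Best approach: conjugate multiplication — this difference gives up after one conjugate multiplication — the radical structure cancels against its conjugate.


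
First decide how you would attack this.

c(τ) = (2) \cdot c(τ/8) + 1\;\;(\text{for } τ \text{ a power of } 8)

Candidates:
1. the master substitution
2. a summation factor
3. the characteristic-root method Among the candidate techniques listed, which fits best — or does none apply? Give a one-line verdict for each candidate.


Technique: the master substitution — the argument contracts 8-fold per step: reindex τ exponentially and solve the linear recurrence in the new index.
- the master substitution: yes, a natural case for it.
- a summation factor: the recursion divides its index rather than shifting it — there is no previous-term chain for a summation factor to telescope.
- the characteristic-root method: the recursion divides its index rather than shifting it — outside the constant-shift family the root method covers.


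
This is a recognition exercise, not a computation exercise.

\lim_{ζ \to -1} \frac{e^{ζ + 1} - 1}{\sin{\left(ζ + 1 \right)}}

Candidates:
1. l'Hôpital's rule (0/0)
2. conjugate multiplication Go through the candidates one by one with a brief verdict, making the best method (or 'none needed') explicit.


Verdict: l'Hôpital's rule (0/0) — substituting -1 gives 0 over 0; differentiate top and bottom once and re-evaluate. Known elementary limits would finish this too — the rule just bypasses the case analysis.
- l'Hôpital's rule (0/0): yes — fits the structure here.
- conjugate multiplication — no divergent radical difference is present for a conjugate pair to cancel.


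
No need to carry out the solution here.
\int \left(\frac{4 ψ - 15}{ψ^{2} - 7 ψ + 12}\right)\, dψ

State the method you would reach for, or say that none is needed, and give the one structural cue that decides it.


Diagnosis: partial fractions — ψ^{2} - 7 ψ + 12 splits into linear pieces, so the quotient is a sum of simple fractions — decompose before integrating.


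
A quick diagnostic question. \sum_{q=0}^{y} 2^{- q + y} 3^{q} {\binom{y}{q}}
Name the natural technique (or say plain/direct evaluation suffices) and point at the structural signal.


Method: the binomial theorem — the summand is term q of a binomial expansion in 3 and 2; the whole sum is a single power.


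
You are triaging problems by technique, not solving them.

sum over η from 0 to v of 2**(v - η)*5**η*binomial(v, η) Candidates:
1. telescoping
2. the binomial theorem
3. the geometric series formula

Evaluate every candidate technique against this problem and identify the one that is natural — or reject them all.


Technique: the binomial theorem — binomial(v, η) weighting matched powers of 5 and 2 is the expanded form of (5 + 2)^v — fold it back up.
- telescoping — in the displayed form, no term reappears at a neighboring index to cancel against.
- the binomial theorem — yes — fits the structure here.
- the geometric series formula — dividing successive terms gives an index-dependent quantity, not a constant.


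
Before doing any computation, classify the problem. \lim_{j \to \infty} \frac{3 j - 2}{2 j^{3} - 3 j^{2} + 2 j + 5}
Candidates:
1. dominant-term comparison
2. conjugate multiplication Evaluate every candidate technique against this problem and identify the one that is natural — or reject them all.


Verdict: dominant-term comparison — at large j only the top-degree terms survive; compare the leading terms and the limit falls out.
- dominant-term comparison: yes — fits the structure here.
- conjugate multiplication: no divergent radical difference is present for a conjugate pair to cancel.


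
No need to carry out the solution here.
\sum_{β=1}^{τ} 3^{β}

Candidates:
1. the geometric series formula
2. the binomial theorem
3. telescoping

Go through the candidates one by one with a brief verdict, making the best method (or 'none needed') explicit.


Method: the geometric series formula — consecutive terms stand in a fixed index-free ratio — the geometric sum formula closes it.
- the geometric series formula — applies; the problem has the shape this method handles.
- the binomial theorem — no binomial coefficients pair with matched powers.
- telescoping — the summand is not presented as a shifted difference — a telescoping rewrite may exist, but the displayed structure does not offer one.


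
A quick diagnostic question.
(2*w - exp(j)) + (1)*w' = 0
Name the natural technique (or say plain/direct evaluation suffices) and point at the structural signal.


Best approach: a linear integrating factor — linear in the unknown with genuine forcing: multiply through by the exponential of the integrated coefficient and the left side closes into one derivative.


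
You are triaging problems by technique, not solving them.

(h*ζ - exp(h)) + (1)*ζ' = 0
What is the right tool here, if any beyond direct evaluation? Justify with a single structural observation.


Verdict: a linear integrating factor — ζ enters only linearly with coefficient h; multiply by exp of the integral of h and the left side becomes one derivative.


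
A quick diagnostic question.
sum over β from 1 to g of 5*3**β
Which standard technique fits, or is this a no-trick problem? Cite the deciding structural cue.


Diagnosis: the geometric series formula — each summand is the previous one scaled by 3; that constant multiplier is itself the geometric structure.
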